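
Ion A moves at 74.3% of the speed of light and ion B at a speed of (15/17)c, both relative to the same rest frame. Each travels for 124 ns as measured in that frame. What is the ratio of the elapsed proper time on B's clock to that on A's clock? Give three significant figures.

A: β = 0.743; γ = 1/√(1 − 0.743²) = 1/√0.4480 = 1.494. B: γ = 1/√(1 − (15/17)²) = 17/8 = 2.125.
τ_A/τ_B = γ_B/γ_A = 2.125/1.494 = 1.422, so τ_B/τ_A = 0.7031.

τ_B/τ_A = 0.703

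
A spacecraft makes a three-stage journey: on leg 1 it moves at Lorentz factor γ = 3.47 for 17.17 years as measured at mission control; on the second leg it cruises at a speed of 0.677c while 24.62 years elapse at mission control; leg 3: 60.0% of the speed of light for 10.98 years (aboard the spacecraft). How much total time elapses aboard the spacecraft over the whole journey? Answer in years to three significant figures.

τ = 34.0 years

Leg 1: γ = 3.47; τ_1 = 17.17/3.470 = 4.948 years.
Leg 2: γ = 1/√(1 − 0.677²) = 1/√0.5417 = 1.359; τ_2 = 24.62/1.359 = 18.12 years.
Leg 3: 10.98 years is already measured aboard the spacecraft.
Total: 4.948 + 18.12 + 10.98 years.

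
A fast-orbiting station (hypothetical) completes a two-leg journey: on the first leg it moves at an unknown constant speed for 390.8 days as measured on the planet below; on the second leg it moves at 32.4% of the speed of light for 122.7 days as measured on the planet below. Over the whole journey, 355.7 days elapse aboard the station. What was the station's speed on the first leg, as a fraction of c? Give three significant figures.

β = 0.790

Leg 1: speed unknown; τ_1 = 390.8/γ_1.
Leg 2: β = 0.324; γ = 1/√(1 − 0.324²) = 1/√0.8950 = 1.057; τ_2 = 122.7/1.057 = 116.1 days.
Total proper time: τ_1 + 116.1 = 355.7, so τ_1 = 355.7 − 116.1 = 239.6 days.
γ_1 = 390.8/239.6 = 1.631; β = √(1 − 1/γ²) = √0.6240.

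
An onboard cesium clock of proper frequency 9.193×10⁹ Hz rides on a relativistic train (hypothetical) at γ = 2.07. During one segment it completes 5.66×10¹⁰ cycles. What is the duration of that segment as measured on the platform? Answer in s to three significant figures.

Δt = 12.7 s

γ = 2.07
Proper time for N cycles: τ = N/f = 5.66×10¹⁰/(9.193×10⁹) = 6.157×10⁰ s = 6.157 s.
Lab-frame duration Δt = γτ = 2.070 × 6.157 = 12.74 s.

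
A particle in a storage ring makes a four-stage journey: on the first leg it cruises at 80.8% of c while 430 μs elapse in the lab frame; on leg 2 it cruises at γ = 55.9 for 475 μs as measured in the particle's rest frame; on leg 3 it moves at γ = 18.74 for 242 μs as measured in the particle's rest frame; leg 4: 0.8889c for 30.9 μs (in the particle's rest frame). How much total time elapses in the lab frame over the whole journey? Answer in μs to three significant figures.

Δt = 3.16×10⁴ μs

Leg 1: 430 μs is already measured in the lab frame.
Leg 2: γ = 55.9; Δt_2 = 55.90 × 475 = 2.655×10⁴ μs.
Leg 3: γ = 18.74; Δt_3 = 18.74 × 242 = 4535 μs.
Leg 4: γ = 1/√(1 − 0.8889²) = 1/√0.2099 = 2.183; Δt_4 = 2.183 × 30.9 = 67.45 μs.
Total: 430.0 + 2.655×10⁴ + 4535 + 67.45 μs.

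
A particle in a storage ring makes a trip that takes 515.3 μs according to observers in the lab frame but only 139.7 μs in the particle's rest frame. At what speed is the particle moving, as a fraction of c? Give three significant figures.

v = 0.963c

The proper time is measured in the particle's rest frame (both events occur at the particle's location); Δt is measured in the lab frame. γ = Δt/τ = 515.3/139.7 = 3.689.
β = √(1 − 1/γ²) = √(1 − 0.07350) = √0.9265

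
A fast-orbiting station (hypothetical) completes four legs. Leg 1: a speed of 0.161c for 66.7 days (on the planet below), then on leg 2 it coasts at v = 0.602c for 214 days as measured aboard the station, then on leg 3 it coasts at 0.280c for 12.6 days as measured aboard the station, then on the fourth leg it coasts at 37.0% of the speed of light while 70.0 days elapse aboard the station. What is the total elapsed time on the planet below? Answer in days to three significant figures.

Δt = 423 days

Leg 1: 66.7 days is already measured on the planet below.
Leg 2: γ = 1/√(1 − 0.602²) = 1/√0.6376 = 1.252; Δt_2 = 1.252 × 214 = 268.0 days.
Leg 3: γ = 1/√(1 − 0.280²) = 25/24 ≈ 1.042; Δt_3 = 1.042 × 12.6 = 13.12 days.
Leg 4: β = 0.370; γ = 1/√(1 − 0.370²) = 1/√0.8631 = 1.076; Δt_4 = 1.076 × 70.0 = 75.35 days.
Total: 66.70 + 268.0 + 13.12 + 75.35 days.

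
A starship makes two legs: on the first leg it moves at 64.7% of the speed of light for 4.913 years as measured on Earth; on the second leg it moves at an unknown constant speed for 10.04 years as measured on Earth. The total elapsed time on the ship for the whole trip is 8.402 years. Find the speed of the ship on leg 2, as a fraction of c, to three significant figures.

Leg 1: β = 0.647; γ = 1/√(1 − 0.647²) = 1/√0.5814 = 1.311; τ_1 = 4.913/1.311 = 3.746 years.
Leg 2: speed unknown; τ_2 = 10.04/γ_2.
Total proper time: 3.746 + τ_2 = 8.402, so τ_2 = 8.402 − 3.746 = 4.656 years.
γ_2 = 10.04/4.656 = 2.156; β = √(1 − 1/γ²) = √0.7850.

β = 0.886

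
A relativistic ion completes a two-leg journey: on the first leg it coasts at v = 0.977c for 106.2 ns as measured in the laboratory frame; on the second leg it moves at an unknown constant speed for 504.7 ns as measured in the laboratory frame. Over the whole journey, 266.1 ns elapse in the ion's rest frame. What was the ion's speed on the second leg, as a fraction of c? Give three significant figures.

β = 0.876

Leg 1: γ = 1/√(1 − 0.977²) = 1/√0.04547 = 4.690; τ_1 = 106.2/4.690 = 22.65 ns.
Leg 2: speed unknown; τ_2 = 504.7/γ_2.
Total proper time: 22.65 + τ_2 = 266.1, so τ_2 = 266.1 − 22.65 = 243.5 ns.
γ_2 = 504.7/243.5 = 2.073; β = √(1 − 1/γ²) = √0.7673.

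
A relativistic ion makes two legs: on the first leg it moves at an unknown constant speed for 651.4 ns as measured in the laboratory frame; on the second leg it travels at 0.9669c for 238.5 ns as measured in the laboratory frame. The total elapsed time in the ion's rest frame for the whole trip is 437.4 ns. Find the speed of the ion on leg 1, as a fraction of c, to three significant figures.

Leg 1: speed unknown; τ_1 = 651.4/γ_1.
Leg 2: γ = 1/√(1 − 0.9669²) = 1/√0.06510 = 3.919; τ_2 = 238.5/3.919 = 60.85 ns.
Total proper time: τ_1 + 60.85 = 437.4, so τ_1 = 437.4 − 60.85 = 376.5 ns.
γ_1 = 651.4/376.5 = 1.730; β = √(1 − 1/γ²) = √0.6659.

β = 0.816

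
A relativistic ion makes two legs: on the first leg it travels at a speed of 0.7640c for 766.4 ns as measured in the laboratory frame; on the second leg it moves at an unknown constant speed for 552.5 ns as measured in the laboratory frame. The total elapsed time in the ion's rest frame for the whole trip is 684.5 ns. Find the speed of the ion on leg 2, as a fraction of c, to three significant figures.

Leg 1: γ = 1/√(1 − 0.7640²) = 1/√0.4163 = 1.550; τ_1 = 766.4/1.550 = 494.5 ns.
Leg 2: speed unknown; τ_2 = 552.5/γ_2.
Total proper time: 494.5 + τ_2 = 684.5, so τ_2 = 684.5 − 494.5 = 190.0 ns.
γ_2 = 552.5/190.0 = 2.908; β = √(1 − 1/γ²) = √0.8817.

β = 0.939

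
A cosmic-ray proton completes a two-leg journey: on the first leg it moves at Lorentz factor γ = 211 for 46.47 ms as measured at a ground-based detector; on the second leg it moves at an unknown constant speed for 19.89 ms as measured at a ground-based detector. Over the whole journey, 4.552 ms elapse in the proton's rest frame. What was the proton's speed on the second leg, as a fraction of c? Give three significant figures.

β = 0.976

Leg 1: γ = 211; τ_1 = 46.47/211.0 = 0.2202 ms.
Leg 2: speed unknown; τ_2 = 19.89/γ_2.
Total proper time: 0.2202 + τ_2 = 4.552, so τ_2 = 4.552 − 0.2202 = 4.332 ms.
γ_2 = 19.89/4.332 = 4.592; β = √(1 − 1/γ²) = √0.9526.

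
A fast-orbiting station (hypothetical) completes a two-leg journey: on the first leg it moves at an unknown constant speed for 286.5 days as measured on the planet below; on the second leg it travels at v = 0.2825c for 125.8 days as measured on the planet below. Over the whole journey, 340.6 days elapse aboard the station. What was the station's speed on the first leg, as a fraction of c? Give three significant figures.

β = 0.641

Leg 1: speed unknown; τ_1 = 286.5/γ_1.
Leg 2: γ = 1/√(1 − 0.2825²) = 1/√0.9202 = 1.042; τ_2 = 125.8/1.042 = 120.7 days.
Total proper time: τ_1 + 120.7 = 340.6, so τ_1 = 340.6 − 120.7 = 219.9 days.
γ_1 = 286.5/219.9 = 1.303; β = √(1 − 1/γ²) = √0.4108.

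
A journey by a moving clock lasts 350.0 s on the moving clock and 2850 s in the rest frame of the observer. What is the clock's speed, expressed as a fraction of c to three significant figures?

The proper time is measured on the moving clock (both events occur at the clock's location); Δt is measured in the rest frame of the observer. γ = Δt/τ = 2850/350.0 = 8.143.
β = √(1 − 1/γ²) = √(1 − 0.01508) = √0.9849

v = 0.992c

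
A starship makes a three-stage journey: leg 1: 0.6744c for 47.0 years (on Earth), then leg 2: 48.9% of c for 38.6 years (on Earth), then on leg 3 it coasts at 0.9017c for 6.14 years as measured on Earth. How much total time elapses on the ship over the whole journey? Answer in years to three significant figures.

τ = 71.0 years

Leg 1: γ = 1/√(1 − 0.6744²) = 1/√0.5452 = 1.354; τ_1 = 47.0/1.354 = 34.70 years.
Leg 2: β = 0.489; γ = 1/√(1 − 0.489²) = 1/√0.7609 = 1.146; τ_2 = 38.6/1.146 = 33.67 years.
Leg 3: γ = 1/√(1 − 0.9017²) = 1/√0.1869 = 2.313; τ_3 = 6.14/2.313 = 2.655 years.
Total: 34.70 + 33.67 + 2.655 years.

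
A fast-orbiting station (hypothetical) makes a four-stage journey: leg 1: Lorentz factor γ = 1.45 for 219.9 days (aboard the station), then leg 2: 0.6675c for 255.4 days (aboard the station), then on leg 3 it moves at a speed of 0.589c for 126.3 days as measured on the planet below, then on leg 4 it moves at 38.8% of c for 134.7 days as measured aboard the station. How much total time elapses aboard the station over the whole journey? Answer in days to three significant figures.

τ = 712 days

Leg 1: 219.9 days is already measured aboard the station.
Leg 2: 255.4 days is already measured aboard the station.
Leg 3: γ = 1/√(1 − 0.589²) = 1/√0.6531 = 1.237; τ_3 = 126.3/1.237 = 102.1 days.
Leg 4: 134.7 days is already measured aboard the station.
Total: 219.9 + 255.4 + 102.1 + 134.7 days.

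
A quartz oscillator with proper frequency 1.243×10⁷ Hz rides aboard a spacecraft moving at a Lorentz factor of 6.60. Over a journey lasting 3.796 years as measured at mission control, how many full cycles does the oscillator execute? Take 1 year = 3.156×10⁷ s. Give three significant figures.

N = 2.26×10¹⁴

γ = 6.60
The oscillator's own cycle count is N = f × τ where τ is the proper time aboard the spacecraft. τ = Δt/γ = 3.796/6.600 = 0.5752 years = 1.815×10⁷ s.
N = 1.243×10⁷ × 1.815×10⁷ = 2.256×10¹⁴.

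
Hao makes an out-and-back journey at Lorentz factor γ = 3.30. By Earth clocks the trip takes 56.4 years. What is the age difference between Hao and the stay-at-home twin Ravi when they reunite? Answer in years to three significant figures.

Δt − τ = 39.3 years

γ = 3.30
Hao's elapsed proper time: τ = 56.4/3.300 = 17.09 years.
Age gap = Δt − τ = 56.4 − 17.09 years.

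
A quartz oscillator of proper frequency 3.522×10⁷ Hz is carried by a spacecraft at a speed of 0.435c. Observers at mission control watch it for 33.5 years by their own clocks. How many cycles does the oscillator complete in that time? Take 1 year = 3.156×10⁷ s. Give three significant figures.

γ = 1/√(1 − 0.435²) = 1/√0.8108 = 1.111
During 33.5 years of lab time, the oscillator's proper time advances by τ = Δt/γ = 33.5/1.111 = 30.16 years = 9.520×10⁸ s.
N = f × τ = 3.522×10⁷ × 9.520×10⁸ = 3.353×10¹⁶.

N = 3.35×10¹⁶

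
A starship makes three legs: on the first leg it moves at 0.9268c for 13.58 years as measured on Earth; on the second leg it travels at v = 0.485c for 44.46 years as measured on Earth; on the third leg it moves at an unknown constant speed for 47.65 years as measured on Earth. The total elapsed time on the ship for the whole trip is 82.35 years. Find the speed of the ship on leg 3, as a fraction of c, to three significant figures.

Leg 1: γ = 1/√(1 − 0.9268²) = 1/√0.1410 = 2.663; τ_1 = 13.58/2.663 = 5.100 years.
Leg 2: γ = 1/√(1 − 0.485²) = 1/√0.7648 = 1.143; τ_2 = 44.46/1.143 = 38.88 years.
Leg 3: speed unknown; τ_3 = 47.65/γ_3.
Total proper time: 5.100 + 38.88 + τ_3 = 82.35, so τ_3 = 82.35 − 43.98 = 38.37 years.
γ_3 = 47.65/38.37 = 1.242; β = √(1 − 1/γ²) = √0.3516.

β = 0.593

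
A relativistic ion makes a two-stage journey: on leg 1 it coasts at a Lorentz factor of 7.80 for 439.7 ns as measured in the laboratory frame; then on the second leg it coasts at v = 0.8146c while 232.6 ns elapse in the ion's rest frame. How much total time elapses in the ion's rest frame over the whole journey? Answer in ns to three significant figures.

τ = 289 ns

Leg 1: γ = 7.80; τ_1 = 439.7/7.800 = 56.37 ns.
Leg 2: 232.6 ns is already measured in the ion's rest frame.
Total: 56.37 + 232.6 ns.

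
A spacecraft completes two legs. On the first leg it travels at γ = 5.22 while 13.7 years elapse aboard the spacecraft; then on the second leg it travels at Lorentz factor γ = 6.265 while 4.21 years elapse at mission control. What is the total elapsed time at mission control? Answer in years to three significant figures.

Leg 1: γ = 5.22; Δt_1 = 5.220 × 13.7 = 71.51 years.
Leg 2: 4.21 years is already measured at mission control.
Total: 71.51 + 4.210 years.

Δt = 75.7 years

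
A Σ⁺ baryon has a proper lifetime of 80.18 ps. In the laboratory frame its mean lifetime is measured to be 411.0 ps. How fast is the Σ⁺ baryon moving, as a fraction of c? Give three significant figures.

β = 0.981

γ = Δt/τ₀ = 411.0/80.18 = 5.126
β = √(1 − 1/γ²) = √(1 − 0.03806) = √0.9619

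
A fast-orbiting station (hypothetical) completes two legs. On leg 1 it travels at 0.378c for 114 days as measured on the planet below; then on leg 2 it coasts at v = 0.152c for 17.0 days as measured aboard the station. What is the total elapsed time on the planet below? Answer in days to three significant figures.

Leg 1: 114 days is already measured on the planet below.
Leg 2: γ = 1/√(1 − 0.152²) = 1/√0.9769 = 1.012; Δt_2 = 1.012 × 17.0 = 17.20 days.
Total: 114.0 + 17.20 days.

Δt = 131 days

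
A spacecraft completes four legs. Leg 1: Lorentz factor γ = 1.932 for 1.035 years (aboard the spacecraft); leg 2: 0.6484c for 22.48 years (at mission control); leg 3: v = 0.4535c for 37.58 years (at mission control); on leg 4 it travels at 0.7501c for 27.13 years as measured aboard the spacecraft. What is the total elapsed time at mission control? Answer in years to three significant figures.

Leg 1: γ = 1.932; Δt_1 = 1.932 × 1.035 = 2.000 years.
Leg 2: 22.48 years is already measured at mission control.
Leg 3: 37.58 years is already measured at mission control.
Leg 4: γ = 1/√(1 − 0.7501²) = 1/√0.4373 = 1.512; Δt_4 = 1.512 × 27.13 = 41.02 years.
Total: 2.000 + 22.48 + 37.58 + 41.02 years.

Δt = 103 years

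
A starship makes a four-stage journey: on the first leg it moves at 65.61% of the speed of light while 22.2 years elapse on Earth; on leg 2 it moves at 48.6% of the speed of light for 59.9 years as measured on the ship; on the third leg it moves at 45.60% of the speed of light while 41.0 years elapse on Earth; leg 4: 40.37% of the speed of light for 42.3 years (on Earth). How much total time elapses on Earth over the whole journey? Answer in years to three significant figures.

Δt = 174 years

Leg 1: 22.2 years is already measured on Earth.
Leg 2: β = 0.486; γ = 1/√(1 − 0.486²) = 1/√0.7638 = 1.144; Δt_2 = 1.144 × 59.9 = 68.54 years.
Leg 3: 41.0 years is already measured on Earth.
Leg 4: 42.3 years is already measured on Earth.
Total: 22.20 + 68.54 + 41.00 + 42.30 years.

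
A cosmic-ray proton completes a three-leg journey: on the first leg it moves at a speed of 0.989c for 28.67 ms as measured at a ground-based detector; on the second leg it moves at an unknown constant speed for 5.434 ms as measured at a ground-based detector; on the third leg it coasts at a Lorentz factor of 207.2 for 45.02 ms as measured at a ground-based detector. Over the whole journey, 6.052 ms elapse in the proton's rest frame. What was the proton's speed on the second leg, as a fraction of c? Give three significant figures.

Leg 1: γ = 1/√(1 − 0.989²) = 1/√0.02188 = 6.761; τ_1 = 28.67/6.761 = 4.241 ms.
Leg 2: speed unknown; τ_2 = 5.434/γ_2.
Leg 3: γ = 207.2; τ_3 = 45.02/207.2 = 0.2173 ms.
Total proper time: 4.241 + τ_2 + 0.2173 = 6.052, so τ_2 = 6.052 − 4.458 = 1.594 ms.
γ_2 = 5.434/1.594 = 3.409; β = √(1 − 1/γ²) = √0.9140.

β = 0.956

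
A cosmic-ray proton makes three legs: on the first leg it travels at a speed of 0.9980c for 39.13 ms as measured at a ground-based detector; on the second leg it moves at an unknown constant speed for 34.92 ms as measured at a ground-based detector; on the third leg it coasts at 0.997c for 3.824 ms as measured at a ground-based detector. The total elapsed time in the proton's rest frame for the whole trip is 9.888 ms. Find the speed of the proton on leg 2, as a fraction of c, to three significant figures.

β = 0.979

Leg 1: γ = 1/√(1 − 0.9980²) = 1/√0.003996 = 15.82; τ_1 = 39.13/15.82 = 2.474 ms.
Leg 2: speed unknown; τ_2 = 34.92/γ_2.
Leg 3: γ = 1/√(1 − 0.997²) = 1/√0.005991 = 12.92; τ_3 = 3.824/12.92 = 0.2960 ms.
Total proper time: 2.474 + τ_2 + 0.2960 = 9.888, so τ_2 = 9.888 − 2.770 = 7.118 ms.
γ_2 = 34.92/7.118 = 4.906; β = √(1 − 1/γ²) = √0.9584.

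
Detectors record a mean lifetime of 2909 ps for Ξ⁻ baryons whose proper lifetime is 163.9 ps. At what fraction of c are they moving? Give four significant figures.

v = 0.9984c

γ = Δt/τ₀ = 2909/163.9 = 17.75
β = √(1 − 1/γ²) = √(1 − 0.003174) = √0.9968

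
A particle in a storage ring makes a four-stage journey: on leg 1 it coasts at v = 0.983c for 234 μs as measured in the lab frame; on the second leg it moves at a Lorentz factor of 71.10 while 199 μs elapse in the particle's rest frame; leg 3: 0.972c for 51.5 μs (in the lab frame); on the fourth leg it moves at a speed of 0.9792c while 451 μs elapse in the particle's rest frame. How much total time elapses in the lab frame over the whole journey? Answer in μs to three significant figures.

Δt = 1.67×10⁴ μs

Leg 1: 234 μs is already measured in the lab frame.
Leg 2: γ = 71.10; Δt_2 = 71.10 × 199 = 1.415×10⁴ μs.
Leg 3: 51.5 μs is already measured in the lab frame.
Leg 4: γ = 1/√(1 − 0.9792²) = 1/√0.04117 = 4.929; Δt_4 = 4.929 × 451 = 2223 μs.
Total: 234.0 + 1.415×10⁴ + 51.50 + 2223 μs.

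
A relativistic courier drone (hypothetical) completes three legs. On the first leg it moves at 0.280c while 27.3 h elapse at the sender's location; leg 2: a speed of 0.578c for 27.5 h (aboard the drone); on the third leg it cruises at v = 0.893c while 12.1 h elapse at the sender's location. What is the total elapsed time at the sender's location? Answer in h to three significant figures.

Δt = 73.1 h

Leg 1: 27.3 h is already measured at the sender's location.
Leg 2: γ = 1/√(1 − 0.578²) = 1/√0.6659 = 1.225; Δt_2 = 1.225 × 27.5 = 33.70 h.
Leg 3: 12.1 h is already measured at the sender's location.
Total: 27.30 + 33.70 + 12.10 h.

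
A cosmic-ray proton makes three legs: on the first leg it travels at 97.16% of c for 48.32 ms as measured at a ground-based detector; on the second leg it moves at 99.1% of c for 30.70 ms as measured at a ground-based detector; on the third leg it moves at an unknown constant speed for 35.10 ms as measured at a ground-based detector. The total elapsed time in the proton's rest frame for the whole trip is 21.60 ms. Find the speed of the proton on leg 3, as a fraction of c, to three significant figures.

β = 0.985

Leg 1: β = 0.9716; γ = 1/√(1 − 0.9716²) = 1/√0.05599 = 4.226; τ_1 = 48.32/4.226 = 11.43 ms.
Leg 2: β = 0.991; γ = 1/√(1 − 0.991²) = 1/√0.01792 = 7.470; τ_2 = 30.70/7.470 = 4.110 ms.
Leg 3: speed unknown; τ_3 = 35.10/γ_3.
Total proper time: 11.43 + 4.110 + τ_3 = 21.60, so τ_3 = 21.60 − 15.54 = 6.057 ms.
γ_3 = 35.10/6.057 = 5.795; β = √(1 − 1/γ²) = √0.9702.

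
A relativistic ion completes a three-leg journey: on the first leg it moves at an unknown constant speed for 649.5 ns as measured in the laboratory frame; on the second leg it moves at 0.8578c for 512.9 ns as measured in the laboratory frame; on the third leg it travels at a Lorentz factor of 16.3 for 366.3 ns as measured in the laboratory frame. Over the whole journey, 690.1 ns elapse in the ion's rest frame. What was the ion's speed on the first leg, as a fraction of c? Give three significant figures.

β = 0.783

Leg 1: speed unknown; τ_1 = 649.5/γ_1.
Leg 2: γ = 1/√(1 − 0.8578²) = 1/√0.2642 = 1.946; τ_2 = 512.9/1.946 = 263.6 ns.
Leg 3: γ = 16.3; τ_3 = 366.3/16.30 = 22.47 ns.
Total proper time: τ_1 + 263.6 + 22.47 = 690.1, so τ_1 = 690.1 − 286.1 = 404.0 ns.
γ_1 = 649.5/404.0 = 1.608; β = √(1 − 1/γ²) = √0.6131.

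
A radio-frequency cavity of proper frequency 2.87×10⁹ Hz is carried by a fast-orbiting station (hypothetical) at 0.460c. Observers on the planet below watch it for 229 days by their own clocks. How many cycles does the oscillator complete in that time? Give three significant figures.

N = 5.04×10¹⁶

γ = 1/√(1 − 0.460²) = 1/√0.7884 = 1.126
During 229 days of lab time, the oscillator's proper time advances by τ = Δt/γ = 229/1.126 = 203.3 days = 1.757×10⁷ s.
N = f × τ = 2.87×10⁹ × 1.757×10⁷ = 5.042×10¹⁶.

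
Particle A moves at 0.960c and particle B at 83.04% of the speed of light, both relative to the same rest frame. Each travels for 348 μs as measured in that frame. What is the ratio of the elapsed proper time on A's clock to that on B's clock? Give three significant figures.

τ_A/τ_B = 0.503

A: γ = 1/√(1 − 0.960²) = 25/7 ≈ 3.571. B: β = 0.8304; γ = 1/√(1 − 0.8304²) = 1/√0.3104 = 1.795.
τ_A/τ_B = γ_B/γ_A = 1.795/3.571 = 0.5025, so τ_A/τ_B = 0.5025.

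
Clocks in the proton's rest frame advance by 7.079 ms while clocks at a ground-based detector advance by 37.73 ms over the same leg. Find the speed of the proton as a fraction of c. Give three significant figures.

The proper time is measured in the proton's rest frame (both events occur at the proton's location); Δt is measured at a ground-based detector. γ = Δt/τ = 37.73/7.079 = 5.330.
β = √(1 − 1/γ²) = √(1 − 0.03520) = √0.9648

v = 0.982c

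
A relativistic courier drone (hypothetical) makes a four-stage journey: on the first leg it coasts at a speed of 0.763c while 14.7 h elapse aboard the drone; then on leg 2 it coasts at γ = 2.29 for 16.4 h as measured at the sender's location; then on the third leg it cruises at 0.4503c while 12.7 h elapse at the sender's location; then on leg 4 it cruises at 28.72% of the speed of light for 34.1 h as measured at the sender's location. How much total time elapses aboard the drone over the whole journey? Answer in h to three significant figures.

τ = 65.9 h

Leg 1: 14.7 h is already measured aboard the drone.
Leg 2: γ = 2.29; τ_2 = 16.4/2.290 = 7.162 h.
Leg 3: γ = 1/√(1 − 0.4503²) = 1/√0.7972 = 1.120; τ_3 = 12.7/1.120 = 11.34 h.
Leg 4: β = 0.2872; γ = 1/√(1 − 0.2872²) = 1/√0.9175 = 1.044; τ_4 = 34.1/1.044 = 32.66 h.
Total: 14.70 + 7.162 + 11.34 + 32.66 h.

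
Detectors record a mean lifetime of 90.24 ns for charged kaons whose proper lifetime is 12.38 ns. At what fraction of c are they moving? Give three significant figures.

γ = Δt/τ₀ = 90.24/12.38 = 7.289
β = √(1 − 1/γ²) = √(1 − 0.01882) = √0.9812

v = 0.991c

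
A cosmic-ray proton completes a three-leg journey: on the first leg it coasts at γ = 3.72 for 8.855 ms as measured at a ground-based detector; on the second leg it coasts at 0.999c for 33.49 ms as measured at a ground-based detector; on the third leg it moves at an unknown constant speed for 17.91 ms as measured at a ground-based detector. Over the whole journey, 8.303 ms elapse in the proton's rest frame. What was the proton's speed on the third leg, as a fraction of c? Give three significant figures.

β = 0.969

Leg 1: γ = 3.72; τ_1 = 8.855/3.720 = 2.380 ms.
Leg 2: γ = 1/√(1 − 0.999²) = 1/√0.001999 = 22.37; τ_2 = 33.49/22.37 = 1.497 ms.
Leg 3: speed unknown; τ_3 = 17.91/γ_3.
Total proper time: 2.380 + 1.497 + τ_3 = 8.303, so τ_3 = 8.303 − 3.878 = 4.425 ms.
γ_3 = 17.91/4.425 = 4.047; β = √(1 − 1/γ²) = √0.9389.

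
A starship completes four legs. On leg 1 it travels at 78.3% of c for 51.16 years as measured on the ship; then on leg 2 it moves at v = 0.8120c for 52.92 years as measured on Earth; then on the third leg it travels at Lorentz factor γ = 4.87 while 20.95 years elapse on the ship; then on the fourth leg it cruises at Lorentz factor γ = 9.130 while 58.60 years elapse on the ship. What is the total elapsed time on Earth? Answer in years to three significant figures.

Leg 1: β = 0.783; γ = 1/√(1 − 0.783²) = 1/√0.3869 = 1.608; Δt_1 = 1.608 × 51.16 = 82.25 years.
Leg 2: 52.92 years is already measured on Earth.
Leg 3: γ = 4.87; Δt_3 = 4.870 × 20.95 = 102.0 years.
Leg 4: γ = 9.130; Δt_4 = 9.130 × 58.60 = 535.0 years.
Total: 82.25 + 52.92 + 102.0 + 535.0 years.

Δt = 772 years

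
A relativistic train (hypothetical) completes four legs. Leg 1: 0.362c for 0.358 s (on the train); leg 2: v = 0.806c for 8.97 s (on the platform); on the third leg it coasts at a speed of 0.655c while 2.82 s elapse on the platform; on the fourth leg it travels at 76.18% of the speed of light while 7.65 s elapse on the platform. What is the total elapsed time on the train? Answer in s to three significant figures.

Leg 1: 0.358 s is already measured on the train.
Leg 2: γ = 1/√(1 − 0.806²) = 1/√0.3504 = 1.689; τ_2 = 8.97/1.689 = 5.309 s.
Leg 3: γ = 1/√(1 − 0.655²) = 1/√0.5710 = 1.323; τ_3 = 2.82/1.323 = 2.131 s.
Leg 4: β = 0.7618; γ = 1/√(1 − 0.7618²) = 1/√0.4197 = 1.544; τ_4 = 7.65/1.544 = 4.956 s.
Total: 0.3580 + 5.309 + 2.131 + 4.956 s.

τ = 12.8 s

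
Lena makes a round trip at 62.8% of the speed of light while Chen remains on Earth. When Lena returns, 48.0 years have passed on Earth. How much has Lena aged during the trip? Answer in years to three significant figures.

τ = 37.4 years

β = 0.628; γ = 1/√(1 − 0.628²) = 1/√0.6056 = 1.285
Lena's clock measures proper time along the trip: τ = Δt/γ = 48.0/1.285 years.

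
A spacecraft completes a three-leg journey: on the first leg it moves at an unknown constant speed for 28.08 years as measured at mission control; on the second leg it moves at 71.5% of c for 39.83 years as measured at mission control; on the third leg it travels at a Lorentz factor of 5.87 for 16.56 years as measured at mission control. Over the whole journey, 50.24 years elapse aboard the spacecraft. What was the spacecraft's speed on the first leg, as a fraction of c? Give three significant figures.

Leg 1: speed unknown; τ_1 = 28.08/γ_1.
Leg 2: β = 0.715; γ = 1/√(1 − 0.715²) = 1/√0.4888 = 1.430; τ_2 = 39.83/1.430 = 27.85 years.
Leg 3: γ = 5.87; τ_3 = 16.56/5.870 = 2.821 years.
Total proper time: τ_1 + 27.85 + 2.821 = 50.24, so τ_1 = 50.24 − 30.67 = 19.57 years.
γ_1 = 28.08/19.57 = 1.435; β = √(1 − 1/γ²) = √0.5141.

β = 0.717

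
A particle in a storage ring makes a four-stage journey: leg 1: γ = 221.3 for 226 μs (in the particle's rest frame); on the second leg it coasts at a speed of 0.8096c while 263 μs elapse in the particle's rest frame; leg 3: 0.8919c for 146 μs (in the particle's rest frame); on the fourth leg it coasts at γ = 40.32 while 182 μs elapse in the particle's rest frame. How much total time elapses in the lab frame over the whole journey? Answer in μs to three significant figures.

Δt = 5.81×10⁴ μs

Leg 1: γ = 221.3; Δt_1 = 221.3 × 226 = 5.001×10⁴ μs.
Leg 2: γ = 1/√(1 − 0.8096²) = 1/√0.3445 = 1.704; Δt_2 = 1.704 × 263 = 448.1 μs.
Leg 3: γ = 1/√(1 − 0.8919²) = 1/√0.2045 = 2.211; Δt_3 = 2.211 × 146 = 322.8 μs.
Leg 4: γ = 40.32; Δt_4 = 40.32 × 182 = 7338 μs.
Total: 5.001×10⁴ + 448.1 + 322.8 + 7338 μs.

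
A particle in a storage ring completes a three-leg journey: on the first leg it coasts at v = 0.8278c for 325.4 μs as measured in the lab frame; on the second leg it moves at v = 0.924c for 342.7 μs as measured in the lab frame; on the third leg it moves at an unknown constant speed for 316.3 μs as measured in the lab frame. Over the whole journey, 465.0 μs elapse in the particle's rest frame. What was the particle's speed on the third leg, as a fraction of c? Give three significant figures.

Leg 1: γ = 1/√(1 − 0.8278²) = 1/√0.3147 = 1.782; τ_1 = 325.4/1.782 = 182.6 μs.
Leg 2: γ = 1/√(1 − 0.924²) = 1/√0.1462 = 2.615; τ_2 = 342.7/2.615 = 131.0 μs.
Leg 3: speed unknown; τ_3 = 316.3/γ_3.
Total proper time: 182.6 + 131.0 + τ_3 = 465.0, so τ_3 = 465.0 − 313.6 = 151.4 μs.
γ_3 = 316.3/151.4 = 2.089; β = √(1 − 1/γ²) = √0.7709.

β = 0.878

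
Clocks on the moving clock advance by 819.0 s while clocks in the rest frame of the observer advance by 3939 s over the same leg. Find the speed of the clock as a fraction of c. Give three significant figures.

v = 0.978c

The proper time is measured on the moving clock (both events occur at the clock's location); Δt is measured in the rest frame of the observer. γ = Δt/τ = 3939/819.0 = 4.810.
β = √(1 − 1/γ²) = √(1 − 0.04323) = √0.9568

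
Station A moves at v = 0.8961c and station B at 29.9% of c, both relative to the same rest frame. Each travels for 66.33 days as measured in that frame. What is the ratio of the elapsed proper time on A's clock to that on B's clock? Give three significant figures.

A: γ = 1/√(1 − 0.8961²) = 1/√0.1970 = 2.253. B: β = 0.299; γ = 1/√(1 − 0.299²) = 1/√0.9106 = 1.048.
τ_A/τ_B = γ_B/γ_A = 1.048/2.253 = 0.4651, so τ_A/τ_B = 0.4651.

τ_A/τ_B = 0.465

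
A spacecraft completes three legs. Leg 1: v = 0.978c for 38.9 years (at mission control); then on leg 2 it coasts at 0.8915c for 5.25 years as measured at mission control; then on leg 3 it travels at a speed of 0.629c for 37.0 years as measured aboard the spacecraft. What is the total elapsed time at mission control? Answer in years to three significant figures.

Δt = 91.7 years

Leg 1: 38.9 years is already measured at mission control.
Leg 2: 5.25 years is already measured at mission control.
Leg 3: γ = 1/√(1 − 0.629²) = 1/√0.6044 = 1.286; Δt_3 = 1.286 × 37.0 = 47.59 years.
Total: 38.90 + 5.250 + 47.59 years.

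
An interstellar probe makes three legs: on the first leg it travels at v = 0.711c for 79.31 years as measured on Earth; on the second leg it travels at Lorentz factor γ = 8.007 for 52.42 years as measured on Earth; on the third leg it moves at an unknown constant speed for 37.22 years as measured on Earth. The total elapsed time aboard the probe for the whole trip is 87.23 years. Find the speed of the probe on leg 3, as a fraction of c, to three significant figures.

Leg 1: γ = 1/√(1 − 0.711²) = 1/√0.4945 = 1.422; τ_1 = 79.31/1.422 = 55.77 years.
Leg 2: γ = 8.007; τ_2 = 52.42/8.007 = 6.547 years.
Leg 3: speed unknown; τ_3 = 37.22/γ_3.
Total proper time: 55.77 + 6.547 + τ_3 = 87.23, so τ_3 = 87.23 − 62.32 = 24.91 years.
γ_3 = 37.22/24.91 = 1.494; β = √(1 − 1/γ²) = √0.5520.

β = 0.743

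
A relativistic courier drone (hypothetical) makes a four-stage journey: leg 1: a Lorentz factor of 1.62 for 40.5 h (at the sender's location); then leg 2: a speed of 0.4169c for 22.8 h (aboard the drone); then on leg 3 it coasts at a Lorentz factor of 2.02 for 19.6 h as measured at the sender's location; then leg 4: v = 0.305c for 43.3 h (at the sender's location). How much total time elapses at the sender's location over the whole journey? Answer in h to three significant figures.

Leg 1: 40.5 h is already measured at the sender's location.
Leg 2: γ = 1/√(1 − 0.4169²) = 1/√0.8262 = 1.100; Δt_2 = 1.100 × 22.8 = 25.08 h.
Leg 3: 19.6 h is already measured at the sender's location.
Leg 4: 43.3 h is already measured at the sender's location.
Total: 40.50 + 25.08 + 19.60 + 43.30 h.

Δt = 128 h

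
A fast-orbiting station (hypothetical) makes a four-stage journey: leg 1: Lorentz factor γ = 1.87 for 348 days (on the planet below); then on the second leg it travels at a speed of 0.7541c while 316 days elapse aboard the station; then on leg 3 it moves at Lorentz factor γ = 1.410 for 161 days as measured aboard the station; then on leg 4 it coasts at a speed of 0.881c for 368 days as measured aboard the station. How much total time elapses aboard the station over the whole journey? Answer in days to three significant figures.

τ = 1030 days

Leg 1: γ = 1.87; τ_1 = 348/1.870 = 186.1 days.
Leg 2: 316 days is already measured aboard the station.
Leg 3: 161 days is already measured aboard the station.
Leg 4: 368 days is already measured aboard the station.
Total: 186.1 + 316.0 + 161.0 + 368.0 days.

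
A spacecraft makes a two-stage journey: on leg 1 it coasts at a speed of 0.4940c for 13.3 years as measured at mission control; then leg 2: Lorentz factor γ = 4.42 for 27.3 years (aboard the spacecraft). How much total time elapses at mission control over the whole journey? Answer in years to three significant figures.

Leg 1: 13.3 years is already measured at mission control.
Leg 2: γ = 4.42; Δt_2 = 4.420 × 27.3 = 120.7 years.
Total: 13.30 + 120.7 years.

Δt = 134 years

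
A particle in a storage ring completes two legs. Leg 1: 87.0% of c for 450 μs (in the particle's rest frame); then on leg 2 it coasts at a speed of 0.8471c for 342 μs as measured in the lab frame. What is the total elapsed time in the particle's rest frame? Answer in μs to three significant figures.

Leg 1: 450 μs is already measured in the particle's rest frame.
Leg 2: γ = 1/√(1 − 0.8471²) = 1/√0.2824 = 1.882; τ_2 = 342/1.882 = 181.8 μs.
Total: 450.0 + 181.8 μs.

τ = 632 μs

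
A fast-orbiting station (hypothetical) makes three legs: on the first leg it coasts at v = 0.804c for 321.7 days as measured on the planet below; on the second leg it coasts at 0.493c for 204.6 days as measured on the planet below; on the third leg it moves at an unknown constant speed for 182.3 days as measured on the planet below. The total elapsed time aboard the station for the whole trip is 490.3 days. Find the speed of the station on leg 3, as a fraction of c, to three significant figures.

β = 0.748

Leg 1: γ = 1/√(1 − 0.804²) = 1/√0.3536 = 1.682; τ_1 = 321.7/1.682 = 191.3 days.
Leg 2: γ = 1/√(1 − 0.493²) = 1/√0.7570 = 1.149; τ_2 = 204.6/1.149 = 178.0 days.
Leg 3: speed unknown; τ_3 = 182.3/γ_3.
Total proper time: 191.3 + 178.0 + τ_3 = 490.3, so τ_3 = 490.3 − 369.3 = 121.0 days.
γ_3 = 182.3/121.0 = 1.507; β = √(1 − 1/γ²) = √0.5594.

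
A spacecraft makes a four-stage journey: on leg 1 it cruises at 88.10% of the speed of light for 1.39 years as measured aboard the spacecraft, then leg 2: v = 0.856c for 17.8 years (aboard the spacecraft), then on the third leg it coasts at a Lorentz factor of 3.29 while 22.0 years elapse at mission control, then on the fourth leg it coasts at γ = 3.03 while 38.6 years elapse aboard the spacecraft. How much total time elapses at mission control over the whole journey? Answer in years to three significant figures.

Leg 1: β = 0.8810; γ = 1/√(1 − 0.8810²) = 1/√0.2238 = 2.114; Δt_1 = 2.114 × 1.39 = 2.938 years.
Leg 2: γ = 1/√(1 − 0.856²) = 1/√0.2673 = 1.934; Δt_2 = 1.934 × 17.8 = 34.43 years.
Leg 3: 22.0 years is already measured at mission control.
Leg 4: γ = 3.03; Δt_4 = 3.030 × 38.6 = 117.0 years.
Total: 2.938 + 34.43 + 22.00 + 117.0 years.

Δt = 176 years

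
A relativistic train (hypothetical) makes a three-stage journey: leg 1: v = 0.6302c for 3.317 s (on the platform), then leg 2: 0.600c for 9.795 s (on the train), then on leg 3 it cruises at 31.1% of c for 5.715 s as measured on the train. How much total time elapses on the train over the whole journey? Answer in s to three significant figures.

Leg 1: γ = 1/√(1 − 0.6302²) = 1/√0.6028 = 1.288; τ_1 = 3.317/1.288 = 2.575 s.
Leg 2: 9.795 s is already measured on the train.
Leg 3: 5.715 s is already measured on the train.
Total: 2.575 + 9.795 + 5.715 s.

τ = 18.1 s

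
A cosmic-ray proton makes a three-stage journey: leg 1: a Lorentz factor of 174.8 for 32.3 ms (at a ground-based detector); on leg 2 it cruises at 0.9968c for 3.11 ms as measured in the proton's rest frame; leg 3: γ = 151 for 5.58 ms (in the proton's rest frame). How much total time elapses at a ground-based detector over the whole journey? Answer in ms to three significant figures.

Leg 1: 32.3 ms is already measured at a ground-based detector.
Leg 2: γ = 1/√(1 − 0.9968²) = 1/√0.006390 = 12.51; Δt_2 = 12.51 × 3.11 = 38.91 ms.
Leg 3: γ = 151; Δt_3 = 151.0 × 5.58 = 842.6 ms.
Total: 32.30 + 38.91 + 842.6 ms.

Δt = 914 ms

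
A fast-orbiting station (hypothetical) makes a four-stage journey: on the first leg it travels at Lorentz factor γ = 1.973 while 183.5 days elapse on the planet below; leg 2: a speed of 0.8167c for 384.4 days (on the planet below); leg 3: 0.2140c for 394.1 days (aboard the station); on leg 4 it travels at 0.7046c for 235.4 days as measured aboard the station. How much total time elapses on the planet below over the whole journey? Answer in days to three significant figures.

Leg 1: 183.5 days is already measured on the planet below.
Leg 2: 384.4 days is already measured on the planet below.
Leg 3: γ = 1/√(1 − 0.2140²) = 1/√0.9542 = 1.024; Δt_3 = 1.024 × 394.1 = 403.4 days.
Leg 4: γ = 1/√(1 − 0.7046²) = 1/√0.5035 = 1.409; Δt_4 = 1.409 × 235.4 = 331.7 days.
Total: 183.5 + 384.4 + 403.4 + 331.7 days.

Δt = 1300 days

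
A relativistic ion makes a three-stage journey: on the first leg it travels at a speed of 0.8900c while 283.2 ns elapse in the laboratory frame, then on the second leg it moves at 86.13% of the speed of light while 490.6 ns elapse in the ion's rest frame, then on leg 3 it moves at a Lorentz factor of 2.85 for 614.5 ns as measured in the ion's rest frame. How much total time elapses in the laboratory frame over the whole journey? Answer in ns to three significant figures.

Δt = 3000 ns

Leg 1: 283.2 ns is already measured in the laboratory frame.
Leg 2: β = 0.8613; γ = 1/√(1 − 0.8613²) = 1/√0.2582 = 1.968; Δt_2 = 1.968 × 490.6 = 965.6 ns.
Leg 3: γ = 2.85; Δt_3 = 2.850 × 614.5 = 1751 ns.
Total: 283.2 + 965.6 + 1751 ns.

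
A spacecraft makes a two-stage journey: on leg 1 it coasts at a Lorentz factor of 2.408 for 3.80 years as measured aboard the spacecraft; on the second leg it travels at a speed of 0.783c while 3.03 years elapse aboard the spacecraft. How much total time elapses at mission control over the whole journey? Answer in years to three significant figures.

Δt = 14.0 years

Leg 1: γ = 2.408; Δt_1 = 2.408 × 3.80 = 9.150 years.
Leg 2: γ = 1/√(1 − 0.783²) = 1/√0.3869 = 1.608; Δt_2 = 1.608 × 3.03 = 4.871 years.
Total: 9.150 + 4.871 years.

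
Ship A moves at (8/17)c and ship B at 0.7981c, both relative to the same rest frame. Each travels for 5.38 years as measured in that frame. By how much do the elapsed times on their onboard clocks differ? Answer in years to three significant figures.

|τ_A − τ_B| = 1.51 years

A: γ = 1/√(1 − (8/17)²) = 17/15 ≈ 1.133; τ_A = 5.38/1.133 = 4.747 years.
B: γ = 1/√(1 − 0.7981²) = 1/√0.3630 = 1.660; τ_B = 5.38/1.660 = 3.242 years.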